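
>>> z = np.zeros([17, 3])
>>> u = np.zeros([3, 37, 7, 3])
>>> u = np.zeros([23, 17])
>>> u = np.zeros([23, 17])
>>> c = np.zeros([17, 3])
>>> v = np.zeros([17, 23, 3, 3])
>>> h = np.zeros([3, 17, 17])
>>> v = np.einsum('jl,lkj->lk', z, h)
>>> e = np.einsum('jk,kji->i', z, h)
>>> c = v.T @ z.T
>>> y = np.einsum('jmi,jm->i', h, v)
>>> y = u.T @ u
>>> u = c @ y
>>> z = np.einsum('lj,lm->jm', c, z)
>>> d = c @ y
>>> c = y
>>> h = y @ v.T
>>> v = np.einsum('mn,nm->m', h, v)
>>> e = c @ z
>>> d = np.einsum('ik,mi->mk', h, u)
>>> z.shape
(17, 3)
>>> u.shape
(17, 17)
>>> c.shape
(17, 17)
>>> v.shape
(17,)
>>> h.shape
(17, 3)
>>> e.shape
(17, 3)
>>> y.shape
(17, 17)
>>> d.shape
(17, 3)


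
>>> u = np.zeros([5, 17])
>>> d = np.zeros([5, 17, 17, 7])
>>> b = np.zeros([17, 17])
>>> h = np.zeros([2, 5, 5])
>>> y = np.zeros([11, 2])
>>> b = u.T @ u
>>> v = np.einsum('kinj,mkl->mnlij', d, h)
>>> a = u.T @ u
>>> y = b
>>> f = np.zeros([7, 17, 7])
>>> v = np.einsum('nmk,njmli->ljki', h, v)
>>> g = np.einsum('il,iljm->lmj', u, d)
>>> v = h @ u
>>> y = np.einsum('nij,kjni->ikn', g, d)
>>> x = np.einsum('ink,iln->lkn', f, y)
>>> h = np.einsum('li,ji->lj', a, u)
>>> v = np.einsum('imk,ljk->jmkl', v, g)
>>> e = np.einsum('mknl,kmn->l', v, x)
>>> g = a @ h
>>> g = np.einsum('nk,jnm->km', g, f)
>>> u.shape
(5, 17)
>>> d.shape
(5, 17, 17, 7)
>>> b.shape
(17, 17)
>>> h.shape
(17, 5)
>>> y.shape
(7, 5, 17)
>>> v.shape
(7, 5, 17, 17)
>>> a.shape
(17, 17)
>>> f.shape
(7, 17, 7)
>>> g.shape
(5, 7)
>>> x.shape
(5, 7, 17)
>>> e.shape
(17,)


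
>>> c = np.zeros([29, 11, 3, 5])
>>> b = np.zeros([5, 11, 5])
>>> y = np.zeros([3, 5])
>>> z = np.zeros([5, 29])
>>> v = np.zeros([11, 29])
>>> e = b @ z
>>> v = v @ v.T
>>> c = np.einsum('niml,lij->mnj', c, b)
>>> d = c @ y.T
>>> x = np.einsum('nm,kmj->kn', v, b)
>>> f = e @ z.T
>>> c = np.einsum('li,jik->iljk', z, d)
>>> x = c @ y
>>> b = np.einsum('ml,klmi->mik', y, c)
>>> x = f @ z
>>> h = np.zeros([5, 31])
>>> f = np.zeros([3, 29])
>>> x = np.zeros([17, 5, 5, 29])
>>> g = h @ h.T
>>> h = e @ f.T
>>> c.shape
(29, 5, 3, 3)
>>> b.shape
(3, 3, 29)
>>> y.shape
(3, 5)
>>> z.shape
(5, 29)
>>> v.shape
(11, 11)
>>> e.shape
(5, 11, 29)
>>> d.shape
(3, 29, 3)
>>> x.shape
(17, 5, 5, 29)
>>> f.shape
(3, 29)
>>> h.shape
(5, 11, 3)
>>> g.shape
(5, 5)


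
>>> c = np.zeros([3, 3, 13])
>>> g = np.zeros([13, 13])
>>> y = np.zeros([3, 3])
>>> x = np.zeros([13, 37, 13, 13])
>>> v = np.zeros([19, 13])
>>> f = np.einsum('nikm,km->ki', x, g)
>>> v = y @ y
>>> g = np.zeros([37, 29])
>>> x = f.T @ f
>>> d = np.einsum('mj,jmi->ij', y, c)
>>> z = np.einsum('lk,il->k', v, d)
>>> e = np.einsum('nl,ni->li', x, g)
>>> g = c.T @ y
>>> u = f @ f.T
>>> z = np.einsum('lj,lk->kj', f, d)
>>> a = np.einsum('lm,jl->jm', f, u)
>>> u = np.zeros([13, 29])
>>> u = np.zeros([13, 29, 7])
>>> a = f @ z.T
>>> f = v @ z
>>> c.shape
(3, 3, 13)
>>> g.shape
(13, 3, 3)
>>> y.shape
(3, 3)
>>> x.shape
(37, 37)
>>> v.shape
(3, 3)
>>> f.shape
(3, 37)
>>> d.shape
(13, 3)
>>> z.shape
(3, 37)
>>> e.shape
(37, 29)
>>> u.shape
(13, 29, 7)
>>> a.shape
(13, 3)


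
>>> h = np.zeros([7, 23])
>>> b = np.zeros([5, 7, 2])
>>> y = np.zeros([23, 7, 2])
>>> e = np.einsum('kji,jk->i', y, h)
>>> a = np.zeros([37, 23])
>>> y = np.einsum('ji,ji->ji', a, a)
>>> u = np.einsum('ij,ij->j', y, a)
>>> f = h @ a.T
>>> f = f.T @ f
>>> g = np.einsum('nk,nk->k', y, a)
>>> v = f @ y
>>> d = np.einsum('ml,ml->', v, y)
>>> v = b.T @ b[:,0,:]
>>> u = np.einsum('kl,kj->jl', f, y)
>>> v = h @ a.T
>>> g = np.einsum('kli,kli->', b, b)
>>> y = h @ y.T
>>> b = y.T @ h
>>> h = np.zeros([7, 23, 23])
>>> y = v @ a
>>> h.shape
(7, 23, 23)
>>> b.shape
(37, 23)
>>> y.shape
(7, 23)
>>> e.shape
(2,)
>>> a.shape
(37, 23)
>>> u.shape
(23, 37)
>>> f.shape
(37, 37)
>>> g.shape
()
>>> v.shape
(7, 37)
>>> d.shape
()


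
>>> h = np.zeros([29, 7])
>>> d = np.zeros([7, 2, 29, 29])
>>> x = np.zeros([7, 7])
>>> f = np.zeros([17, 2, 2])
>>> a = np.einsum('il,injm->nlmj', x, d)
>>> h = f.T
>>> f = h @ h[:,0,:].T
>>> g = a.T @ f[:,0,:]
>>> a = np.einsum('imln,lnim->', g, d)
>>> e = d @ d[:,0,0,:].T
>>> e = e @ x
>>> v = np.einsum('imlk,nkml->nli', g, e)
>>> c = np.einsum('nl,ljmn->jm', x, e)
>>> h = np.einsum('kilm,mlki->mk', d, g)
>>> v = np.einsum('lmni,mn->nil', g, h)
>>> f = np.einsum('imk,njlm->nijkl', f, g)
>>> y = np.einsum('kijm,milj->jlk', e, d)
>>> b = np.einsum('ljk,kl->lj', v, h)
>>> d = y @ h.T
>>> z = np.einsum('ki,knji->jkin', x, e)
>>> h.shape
(29, 7)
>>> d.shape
(29, 29, 29)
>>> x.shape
(7, 7)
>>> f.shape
(29, 2, 29, 2, 7)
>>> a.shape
()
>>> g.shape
(29, 29, 7, 2)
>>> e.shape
(7, 2, 29, 7)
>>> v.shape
(7, 2, 29)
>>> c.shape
(2, 29)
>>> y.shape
(29, 29, 7)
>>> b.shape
(7, 2)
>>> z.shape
(29, 7, 7, 2)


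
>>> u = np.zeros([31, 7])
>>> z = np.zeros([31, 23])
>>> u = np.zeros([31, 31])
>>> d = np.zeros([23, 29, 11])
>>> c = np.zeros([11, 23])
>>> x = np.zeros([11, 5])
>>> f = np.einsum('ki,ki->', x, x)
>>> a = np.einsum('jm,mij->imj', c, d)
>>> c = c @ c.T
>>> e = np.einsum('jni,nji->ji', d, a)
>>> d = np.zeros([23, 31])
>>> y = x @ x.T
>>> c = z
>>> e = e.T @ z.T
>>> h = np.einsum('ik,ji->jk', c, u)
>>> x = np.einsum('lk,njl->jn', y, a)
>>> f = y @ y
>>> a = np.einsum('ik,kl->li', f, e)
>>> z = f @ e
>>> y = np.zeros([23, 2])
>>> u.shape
(31, 31)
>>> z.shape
(11, 31)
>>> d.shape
(23, 31)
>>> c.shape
(31, 23)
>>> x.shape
(23, 29)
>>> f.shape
(11, 11)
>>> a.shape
(31, 11)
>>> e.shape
(11, 31)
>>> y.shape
(23, 2)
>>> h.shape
(31, 23)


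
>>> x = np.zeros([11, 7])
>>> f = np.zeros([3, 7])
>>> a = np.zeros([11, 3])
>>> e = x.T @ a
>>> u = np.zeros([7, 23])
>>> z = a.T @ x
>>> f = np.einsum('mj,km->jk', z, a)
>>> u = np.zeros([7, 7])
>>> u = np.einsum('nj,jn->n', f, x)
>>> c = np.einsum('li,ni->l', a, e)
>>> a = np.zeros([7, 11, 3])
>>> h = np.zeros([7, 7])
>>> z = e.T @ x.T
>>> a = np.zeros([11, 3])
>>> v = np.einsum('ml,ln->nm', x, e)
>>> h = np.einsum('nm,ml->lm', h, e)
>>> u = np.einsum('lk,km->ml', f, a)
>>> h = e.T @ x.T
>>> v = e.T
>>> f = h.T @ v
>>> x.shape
(11, 7)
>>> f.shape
(11, 7)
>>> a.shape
(11, 3)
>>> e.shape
(7, 3)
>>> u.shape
(3, 7)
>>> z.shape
(3, 11)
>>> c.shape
(11,)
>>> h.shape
(3, 11)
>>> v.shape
(3, 7)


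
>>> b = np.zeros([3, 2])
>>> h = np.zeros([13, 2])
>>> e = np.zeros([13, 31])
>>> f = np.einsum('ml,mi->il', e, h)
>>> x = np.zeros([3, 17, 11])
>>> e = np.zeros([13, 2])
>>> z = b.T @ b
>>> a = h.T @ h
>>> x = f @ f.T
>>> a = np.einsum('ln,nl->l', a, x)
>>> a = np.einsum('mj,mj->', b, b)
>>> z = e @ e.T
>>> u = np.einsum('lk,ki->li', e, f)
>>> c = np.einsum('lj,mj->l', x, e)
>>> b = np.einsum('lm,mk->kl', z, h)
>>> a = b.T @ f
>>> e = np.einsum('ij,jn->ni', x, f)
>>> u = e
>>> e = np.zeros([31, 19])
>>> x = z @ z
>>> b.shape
(2, 13)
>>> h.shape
(13, 2)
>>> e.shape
(31, 19)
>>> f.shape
(2, 31)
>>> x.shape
(13, 13)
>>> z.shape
(13, 13)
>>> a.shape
(13, 31)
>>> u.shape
(31, 2)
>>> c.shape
(2,)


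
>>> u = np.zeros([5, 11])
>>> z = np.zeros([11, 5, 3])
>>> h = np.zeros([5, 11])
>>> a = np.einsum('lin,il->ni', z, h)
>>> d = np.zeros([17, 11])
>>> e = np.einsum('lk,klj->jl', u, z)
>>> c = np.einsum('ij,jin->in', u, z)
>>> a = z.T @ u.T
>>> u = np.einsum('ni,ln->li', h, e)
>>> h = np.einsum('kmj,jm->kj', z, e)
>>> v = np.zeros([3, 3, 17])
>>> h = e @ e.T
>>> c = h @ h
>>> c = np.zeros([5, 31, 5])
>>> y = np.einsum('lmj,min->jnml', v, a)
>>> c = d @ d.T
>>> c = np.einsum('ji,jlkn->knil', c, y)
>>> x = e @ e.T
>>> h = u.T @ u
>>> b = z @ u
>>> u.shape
(3, 11)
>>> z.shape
(11, 5, 3)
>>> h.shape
(11, 11)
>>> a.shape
(3, 5, 5)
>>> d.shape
(17, 11)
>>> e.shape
(3, 5)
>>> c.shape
(3, 3, 17, 5)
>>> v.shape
(3, 3, 17)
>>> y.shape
(17, 5, 3, 3)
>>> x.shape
(3, 3)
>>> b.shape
(11, 5, 11)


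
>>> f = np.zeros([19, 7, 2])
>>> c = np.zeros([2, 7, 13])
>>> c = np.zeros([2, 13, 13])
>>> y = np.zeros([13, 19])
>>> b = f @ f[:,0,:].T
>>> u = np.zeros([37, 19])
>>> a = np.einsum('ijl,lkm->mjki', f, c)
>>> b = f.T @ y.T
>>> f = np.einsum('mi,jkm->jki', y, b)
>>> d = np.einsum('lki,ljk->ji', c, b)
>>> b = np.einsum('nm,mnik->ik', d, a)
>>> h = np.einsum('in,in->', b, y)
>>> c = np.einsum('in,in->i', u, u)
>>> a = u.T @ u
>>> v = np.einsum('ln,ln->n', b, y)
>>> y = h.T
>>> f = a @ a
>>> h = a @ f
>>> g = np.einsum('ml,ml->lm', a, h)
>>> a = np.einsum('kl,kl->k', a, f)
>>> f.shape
(19, 19)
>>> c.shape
(37,)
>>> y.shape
()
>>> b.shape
(13, 19)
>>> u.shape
(37, 19)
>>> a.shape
(19,)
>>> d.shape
(7, 13)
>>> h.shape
(19, 19)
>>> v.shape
(19,)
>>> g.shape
(19, 19)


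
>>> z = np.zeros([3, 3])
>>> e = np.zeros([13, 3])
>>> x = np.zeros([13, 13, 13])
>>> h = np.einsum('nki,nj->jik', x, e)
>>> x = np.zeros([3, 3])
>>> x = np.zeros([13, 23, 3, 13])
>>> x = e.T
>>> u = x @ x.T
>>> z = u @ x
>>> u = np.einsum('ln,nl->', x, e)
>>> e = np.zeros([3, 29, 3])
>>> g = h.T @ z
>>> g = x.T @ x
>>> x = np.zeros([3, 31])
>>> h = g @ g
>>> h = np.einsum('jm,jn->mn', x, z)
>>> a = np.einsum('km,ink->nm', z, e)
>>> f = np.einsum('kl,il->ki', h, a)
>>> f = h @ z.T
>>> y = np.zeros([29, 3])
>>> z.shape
(3, 13)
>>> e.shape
(3, 29, 3)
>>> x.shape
(3, 31)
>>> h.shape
(31, 13)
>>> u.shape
()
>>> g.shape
(13, 13)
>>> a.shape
(29, 13)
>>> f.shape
(31, 3)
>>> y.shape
(29, 3)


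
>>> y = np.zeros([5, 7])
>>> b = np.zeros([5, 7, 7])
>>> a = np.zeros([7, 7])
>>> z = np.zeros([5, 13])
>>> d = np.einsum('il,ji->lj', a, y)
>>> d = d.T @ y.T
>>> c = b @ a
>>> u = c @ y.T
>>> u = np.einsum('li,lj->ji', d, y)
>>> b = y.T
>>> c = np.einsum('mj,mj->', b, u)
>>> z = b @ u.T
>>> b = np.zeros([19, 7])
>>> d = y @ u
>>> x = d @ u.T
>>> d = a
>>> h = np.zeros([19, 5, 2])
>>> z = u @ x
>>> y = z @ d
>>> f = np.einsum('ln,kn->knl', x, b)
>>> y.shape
(7, 7)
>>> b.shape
(19, 7)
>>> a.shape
(7, 7)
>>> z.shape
(7, 7)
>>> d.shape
(7, 7)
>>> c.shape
()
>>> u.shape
(7, 5)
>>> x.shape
(5, 7)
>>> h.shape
(19, 5, 2)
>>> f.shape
(19, 7, 5)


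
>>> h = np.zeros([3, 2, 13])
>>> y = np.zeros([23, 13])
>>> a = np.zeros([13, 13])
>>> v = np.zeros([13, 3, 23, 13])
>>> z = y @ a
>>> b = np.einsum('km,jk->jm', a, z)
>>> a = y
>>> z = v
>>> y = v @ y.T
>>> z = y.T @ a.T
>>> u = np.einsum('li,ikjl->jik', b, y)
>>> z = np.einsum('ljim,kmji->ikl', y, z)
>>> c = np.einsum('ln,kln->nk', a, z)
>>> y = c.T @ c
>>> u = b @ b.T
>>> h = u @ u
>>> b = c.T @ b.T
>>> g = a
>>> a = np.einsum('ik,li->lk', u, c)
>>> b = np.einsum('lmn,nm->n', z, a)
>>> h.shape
(23, 23)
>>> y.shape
(23, 23)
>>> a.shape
(13, 23)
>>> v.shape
(13, 3, 23, 13)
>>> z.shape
(23, 23, 13)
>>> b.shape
(13,)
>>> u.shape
(23, 23)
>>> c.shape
(13, 23)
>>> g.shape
(23, 13)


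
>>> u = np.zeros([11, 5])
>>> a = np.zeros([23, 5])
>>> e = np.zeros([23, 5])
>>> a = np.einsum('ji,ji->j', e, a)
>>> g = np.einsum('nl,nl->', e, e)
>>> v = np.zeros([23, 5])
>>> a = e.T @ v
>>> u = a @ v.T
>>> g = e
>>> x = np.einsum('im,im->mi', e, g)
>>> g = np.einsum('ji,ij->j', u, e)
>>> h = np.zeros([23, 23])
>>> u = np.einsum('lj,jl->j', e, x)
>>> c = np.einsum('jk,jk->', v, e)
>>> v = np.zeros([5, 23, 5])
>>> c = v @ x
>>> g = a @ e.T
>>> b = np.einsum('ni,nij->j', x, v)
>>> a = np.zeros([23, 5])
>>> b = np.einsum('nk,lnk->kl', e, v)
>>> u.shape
(5,)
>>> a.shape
(23, 5)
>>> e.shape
(23, 5)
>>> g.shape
(5, 23)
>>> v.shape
(5, 23, 5)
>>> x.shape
(5, 23)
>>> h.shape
(23, 23)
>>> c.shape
(5, 23, 23)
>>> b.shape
(5, 5)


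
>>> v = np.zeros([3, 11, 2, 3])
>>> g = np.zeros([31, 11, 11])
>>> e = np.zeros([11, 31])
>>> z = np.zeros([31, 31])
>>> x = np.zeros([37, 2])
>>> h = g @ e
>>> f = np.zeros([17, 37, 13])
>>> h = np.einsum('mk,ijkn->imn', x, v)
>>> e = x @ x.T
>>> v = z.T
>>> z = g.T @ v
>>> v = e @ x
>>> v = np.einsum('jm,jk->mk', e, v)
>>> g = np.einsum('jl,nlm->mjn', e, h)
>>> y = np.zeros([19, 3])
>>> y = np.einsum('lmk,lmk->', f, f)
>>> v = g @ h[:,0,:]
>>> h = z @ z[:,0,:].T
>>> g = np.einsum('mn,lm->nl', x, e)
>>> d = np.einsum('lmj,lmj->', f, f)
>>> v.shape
(3, 37, 3)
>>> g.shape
(2, 37)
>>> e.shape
(37, 37)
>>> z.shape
(11, 11, 31)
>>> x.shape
(37, 2)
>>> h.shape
(11, 11, 11)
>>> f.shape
(17, 37, 13)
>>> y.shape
()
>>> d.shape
()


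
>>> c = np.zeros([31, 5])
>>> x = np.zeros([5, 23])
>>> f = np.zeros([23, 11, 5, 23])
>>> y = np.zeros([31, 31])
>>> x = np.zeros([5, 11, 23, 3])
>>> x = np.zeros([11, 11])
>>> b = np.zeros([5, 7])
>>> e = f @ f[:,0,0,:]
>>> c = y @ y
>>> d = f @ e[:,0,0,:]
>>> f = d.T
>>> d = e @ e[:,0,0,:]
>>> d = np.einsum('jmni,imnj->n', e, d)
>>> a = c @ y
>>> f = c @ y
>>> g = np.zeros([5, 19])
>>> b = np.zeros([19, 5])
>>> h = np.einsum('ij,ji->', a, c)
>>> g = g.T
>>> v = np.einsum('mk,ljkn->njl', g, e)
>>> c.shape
(31, 31)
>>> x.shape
(11, 11)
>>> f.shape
(31, 31)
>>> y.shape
(31, 31)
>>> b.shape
(19, 5)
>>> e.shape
(23, 11, 5, 23)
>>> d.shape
(5,)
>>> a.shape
(31, 31)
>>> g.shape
(19, 5)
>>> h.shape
()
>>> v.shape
(23, 11, 23)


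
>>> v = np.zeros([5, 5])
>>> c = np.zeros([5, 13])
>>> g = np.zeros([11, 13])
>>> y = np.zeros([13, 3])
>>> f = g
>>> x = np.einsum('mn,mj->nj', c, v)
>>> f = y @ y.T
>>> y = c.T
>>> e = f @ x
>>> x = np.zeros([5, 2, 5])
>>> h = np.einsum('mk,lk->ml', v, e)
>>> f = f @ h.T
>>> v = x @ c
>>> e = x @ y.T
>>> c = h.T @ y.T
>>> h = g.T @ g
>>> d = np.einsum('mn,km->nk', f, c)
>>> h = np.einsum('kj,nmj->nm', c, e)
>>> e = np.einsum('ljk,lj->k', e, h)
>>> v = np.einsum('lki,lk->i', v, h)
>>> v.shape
(13,)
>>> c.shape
(13, 13)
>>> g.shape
(11, 13)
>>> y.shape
(13, 5)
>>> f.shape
(13, 5)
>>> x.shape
(5, 2, 5)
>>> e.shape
(13,)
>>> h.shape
(5, 2)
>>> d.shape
(5, 13)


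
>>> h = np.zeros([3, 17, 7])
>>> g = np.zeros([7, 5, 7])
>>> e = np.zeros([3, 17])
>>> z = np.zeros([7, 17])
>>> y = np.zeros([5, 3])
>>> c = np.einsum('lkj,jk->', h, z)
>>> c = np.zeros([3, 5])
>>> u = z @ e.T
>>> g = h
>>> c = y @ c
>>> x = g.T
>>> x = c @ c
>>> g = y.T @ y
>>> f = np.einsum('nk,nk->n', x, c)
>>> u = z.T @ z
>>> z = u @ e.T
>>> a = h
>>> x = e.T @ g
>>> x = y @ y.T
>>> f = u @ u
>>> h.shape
(3, 17, 7)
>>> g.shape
(3, 3)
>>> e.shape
(3, 17)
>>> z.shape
(17, 3)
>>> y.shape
(5, 3)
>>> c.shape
(5, 5)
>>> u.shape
(17, 17)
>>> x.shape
(5, 5)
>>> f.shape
(17, 17)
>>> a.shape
(3, 17, 7)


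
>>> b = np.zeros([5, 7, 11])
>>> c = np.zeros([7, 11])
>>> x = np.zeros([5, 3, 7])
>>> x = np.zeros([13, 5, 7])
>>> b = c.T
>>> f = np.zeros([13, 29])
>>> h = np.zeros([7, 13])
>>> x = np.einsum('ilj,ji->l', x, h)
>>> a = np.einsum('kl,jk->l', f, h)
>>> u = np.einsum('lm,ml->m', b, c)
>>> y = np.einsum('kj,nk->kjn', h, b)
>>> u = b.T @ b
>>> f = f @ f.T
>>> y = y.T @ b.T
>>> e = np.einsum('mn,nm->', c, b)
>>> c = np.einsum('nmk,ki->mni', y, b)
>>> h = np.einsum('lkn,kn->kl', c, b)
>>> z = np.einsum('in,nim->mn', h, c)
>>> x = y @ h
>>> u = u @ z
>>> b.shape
(11, 7)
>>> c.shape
(13, 11, 7)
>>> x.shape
(11, 13, 13)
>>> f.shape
(13, 13)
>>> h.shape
(11, 13)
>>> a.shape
(29,)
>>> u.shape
(7, 13)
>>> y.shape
(11, 13, 11)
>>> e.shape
()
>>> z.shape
(7, 13)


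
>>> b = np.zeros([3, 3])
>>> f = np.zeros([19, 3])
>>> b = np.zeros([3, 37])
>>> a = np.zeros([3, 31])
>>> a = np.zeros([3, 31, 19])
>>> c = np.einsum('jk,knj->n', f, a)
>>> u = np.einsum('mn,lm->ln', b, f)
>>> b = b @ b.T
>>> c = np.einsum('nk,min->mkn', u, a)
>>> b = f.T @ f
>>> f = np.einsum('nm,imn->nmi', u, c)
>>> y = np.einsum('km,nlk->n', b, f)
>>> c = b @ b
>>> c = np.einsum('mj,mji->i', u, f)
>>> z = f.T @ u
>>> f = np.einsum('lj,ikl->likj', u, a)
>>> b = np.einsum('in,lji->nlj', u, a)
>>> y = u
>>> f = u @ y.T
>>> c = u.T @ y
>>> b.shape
(37, 3, 31)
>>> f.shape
(19, 19)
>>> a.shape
(3, 31, 19)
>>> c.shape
(37, 37)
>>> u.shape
(19, 37)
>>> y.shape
(19, 37)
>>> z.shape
(3, 37, 37)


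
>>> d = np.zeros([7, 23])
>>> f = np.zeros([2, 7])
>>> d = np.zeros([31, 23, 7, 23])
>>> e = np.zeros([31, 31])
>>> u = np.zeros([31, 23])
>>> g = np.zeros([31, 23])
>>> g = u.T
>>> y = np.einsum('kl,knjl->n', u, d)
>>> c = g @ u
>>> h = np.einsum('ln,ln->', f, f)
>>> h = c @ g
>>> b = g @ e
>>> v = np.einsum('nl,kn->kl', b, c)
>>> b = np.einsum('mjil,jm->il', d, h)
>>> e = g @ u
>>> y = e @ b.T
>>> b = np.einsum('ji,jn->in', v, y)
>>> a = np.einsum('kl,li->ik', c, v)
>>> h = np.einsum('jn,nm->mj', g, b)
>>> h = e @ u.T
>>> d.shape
(31, 23, 7, 23)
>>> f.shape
(2, 7)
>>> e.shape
(23, 23)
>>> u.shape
(31, 23)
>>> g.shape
(23, 31)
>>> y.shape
(23, 7)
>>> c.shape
(23, 23)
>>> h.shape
(23, 31)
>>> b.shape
(31, 7)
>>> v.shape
(23, 31)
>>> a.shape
(31, 23)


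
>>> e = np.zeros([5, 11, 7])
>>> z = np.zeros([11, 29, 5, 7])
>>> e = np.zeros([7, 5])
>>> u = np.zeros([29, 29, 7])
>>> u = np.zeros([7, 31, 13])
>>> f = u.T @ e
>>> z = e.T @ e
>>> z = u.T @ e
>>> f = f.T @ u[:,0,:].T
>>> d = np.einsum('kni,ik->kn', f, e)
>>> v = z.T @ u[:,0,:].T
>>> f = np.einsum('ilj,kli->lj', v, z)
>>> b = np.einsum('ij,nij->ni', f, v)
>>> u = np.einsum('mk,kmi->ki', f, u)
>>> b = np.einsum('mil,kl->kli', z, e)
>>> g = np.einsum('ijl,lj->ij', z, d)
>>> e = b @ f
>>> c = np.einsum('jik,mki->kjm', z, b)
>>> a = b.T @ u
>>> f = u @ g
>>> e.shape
(7, 5, 7)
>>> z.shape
(13, 31, 5)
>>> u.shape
(7, 13)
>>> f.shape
(7, 31)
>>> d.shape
(5, 31)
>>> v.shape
(5, 31, 7)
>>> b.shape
(7, 5, 31)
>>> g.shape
(13, 31)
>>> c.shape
(5, 13, 7)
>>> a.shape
(31, 5, 13)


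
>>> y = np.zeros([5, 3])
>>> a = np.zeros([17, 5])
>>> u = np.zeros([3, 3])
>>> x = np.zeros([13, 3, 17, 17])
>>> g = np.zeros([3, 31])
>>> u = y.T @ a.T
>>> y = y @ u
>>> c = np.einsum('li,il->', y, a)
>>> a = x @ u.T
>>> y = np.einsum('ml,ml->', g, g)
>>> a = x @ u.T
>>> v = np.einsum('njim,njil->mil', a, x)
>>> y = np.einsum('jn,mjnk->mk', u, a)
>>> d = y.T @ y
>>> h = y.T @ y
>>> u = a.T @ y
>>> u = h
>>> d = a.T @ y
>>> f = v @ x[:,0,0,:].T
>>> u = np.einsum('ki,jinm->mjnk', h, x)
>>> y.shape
(13, 3)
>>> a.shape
(13, 3, 17, 3)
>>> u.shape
(17, 13, 17, 3)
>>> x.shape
(13, 3, 17, 17)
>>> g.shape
(3, 31)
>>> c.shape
()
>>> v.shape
(3, 17, 17)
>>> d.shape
(3, 17, 3, 3)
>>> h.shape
(3, 3)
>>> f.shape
(3, 17, 13)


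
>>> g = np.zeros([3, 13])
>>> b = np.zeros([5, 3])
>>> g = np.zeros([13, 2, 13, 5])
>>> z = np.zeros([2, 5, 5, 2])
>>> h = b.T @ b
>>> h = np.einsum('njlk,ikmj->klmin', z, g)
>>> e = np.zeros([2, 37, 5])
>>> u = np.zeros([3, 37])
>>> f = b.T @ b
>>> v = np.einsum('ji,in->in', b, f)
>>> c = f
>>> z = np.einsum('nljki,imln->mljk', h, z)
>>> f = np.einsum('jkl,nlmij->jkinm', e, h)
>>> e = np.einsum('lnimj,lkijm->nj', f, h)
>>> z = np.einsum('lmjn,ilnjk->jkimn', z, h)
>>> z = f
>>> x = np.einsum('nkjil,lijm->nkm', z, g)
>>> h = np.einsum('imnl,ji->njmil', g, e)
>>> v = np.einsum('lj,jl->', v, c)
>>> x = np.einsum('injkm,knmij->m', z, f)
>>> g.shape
(13, 2, 13, 5)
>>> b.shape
(5, 3)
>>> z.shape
(2, 37, 13, 2, 13)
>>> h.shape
(13, 37, 2, 13, 5)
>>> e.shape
(37, 13)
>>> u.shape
(3, 37)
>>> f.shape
(2, 37, 13, 2, 13)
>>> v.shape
()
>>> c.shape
(3, 3)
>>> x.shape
(13,)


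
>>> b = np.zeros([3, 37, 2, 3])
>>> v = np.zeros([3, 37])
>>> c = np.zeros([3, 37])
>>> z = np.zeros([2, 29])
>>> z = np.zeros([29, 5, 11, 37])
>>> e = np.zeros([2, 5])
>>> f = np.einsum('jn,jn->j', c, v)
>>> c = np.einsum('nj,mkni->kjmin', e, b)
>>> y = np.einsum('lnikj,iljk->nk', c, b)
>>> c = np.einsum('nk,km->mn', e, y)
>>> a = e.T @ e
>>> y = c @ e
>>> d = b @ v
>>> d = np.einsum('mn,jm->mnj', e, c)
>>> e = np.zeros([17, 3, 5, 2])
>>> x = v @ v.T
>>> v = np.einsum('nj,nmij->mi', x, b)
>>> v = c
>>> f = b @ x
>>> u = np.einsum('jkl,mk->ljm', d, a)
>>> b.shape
(3, 37, 2, 3)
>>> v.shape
(3, 2)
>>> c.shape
(3, 2)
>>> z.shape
(29, 5, 11, 37)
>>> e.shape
(17, 3, 5, 2)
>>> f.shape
(3, 37, 2, 3)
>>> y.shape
(3, 5)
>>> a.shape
(5, 5)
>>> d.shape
(2, 5, 3)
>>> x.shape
(3, 3)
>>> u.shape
(3, 2, 5)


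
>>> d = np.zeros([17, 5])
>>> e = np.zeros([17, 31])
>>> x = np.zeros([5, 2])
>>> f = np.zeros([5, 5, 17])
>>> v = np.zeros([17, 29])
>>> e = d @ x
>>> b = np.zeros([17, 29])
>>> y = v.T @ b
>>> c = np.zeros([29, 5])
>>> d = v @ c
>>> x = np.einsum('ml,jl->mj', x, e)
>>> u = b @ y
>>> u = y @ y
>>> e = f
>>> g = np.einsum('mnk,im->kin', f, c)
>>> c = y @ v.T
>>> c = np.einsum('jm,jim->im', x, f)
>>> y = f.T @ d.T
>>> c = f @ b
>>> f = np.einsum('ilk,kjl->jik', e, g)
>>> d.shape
(17, 5)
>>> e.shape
(5, 5, 17)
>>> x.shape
(5, 17)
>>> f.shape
(29, 5, 17)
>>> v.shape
(17, 29)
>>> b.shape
(17, 29)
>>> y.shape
(17, 5, 17)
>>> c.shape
(5, 5, 29)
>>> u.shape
(29, 29)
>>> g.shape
(17, 29, 5)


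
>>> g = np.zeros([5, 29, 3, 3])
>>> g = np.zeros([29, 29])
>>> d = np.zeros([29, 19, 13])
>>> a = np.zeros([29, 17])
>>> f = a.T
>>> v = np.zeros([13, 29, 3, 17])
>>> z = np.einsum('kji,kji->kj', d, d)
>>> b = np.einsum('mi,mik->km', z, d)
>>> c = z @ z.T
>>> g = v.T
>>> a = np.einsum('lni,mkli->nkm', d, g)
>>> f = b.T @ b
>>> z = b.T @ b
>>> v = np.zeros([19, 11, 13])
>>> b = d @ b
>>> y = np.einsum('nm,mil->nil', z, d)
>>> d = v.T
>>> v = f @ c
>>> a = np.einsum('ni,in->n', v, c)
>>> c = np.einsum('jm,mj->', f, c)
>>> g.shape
(17, 3, 29, 13)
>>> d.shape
(13, 11, 19)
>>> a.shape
(29,)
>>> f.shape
(29, 29)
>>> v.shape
(29, 29)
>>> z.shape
(29, 29)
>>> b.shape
(29, 19, 29)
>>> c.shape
()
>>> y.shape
(29, 19, 13)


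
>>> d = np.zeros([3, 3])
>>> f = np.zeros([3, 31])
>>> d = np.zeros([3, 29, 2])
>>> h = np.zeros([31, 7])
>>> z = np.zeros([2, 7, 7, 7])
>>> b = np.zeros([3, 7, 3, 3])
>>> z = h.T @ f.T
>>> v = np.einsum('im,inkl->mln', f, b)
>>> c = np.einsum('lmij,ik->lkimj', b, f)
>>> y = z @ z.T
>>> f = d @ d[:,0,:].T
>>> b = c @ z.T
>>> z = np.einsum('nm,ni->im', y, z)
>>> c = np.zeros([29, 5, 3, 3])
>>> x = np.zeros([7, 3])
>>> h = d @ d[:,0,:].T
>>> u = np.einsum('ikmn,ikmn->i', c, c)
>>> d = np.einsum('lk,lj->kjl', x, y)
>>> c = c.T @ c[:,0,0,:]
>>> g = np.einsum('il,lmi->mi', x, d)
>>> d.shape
(3, 7, 7)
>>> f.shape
(3, 29, 3)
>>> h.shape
(3, 29, 3)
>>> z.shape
(3, 7)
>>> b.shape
(3, 31, 3, 7, 7)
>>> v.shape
(31, 3, 7)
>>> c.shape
(3, 3, 5, 3)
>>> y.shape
(7, 7)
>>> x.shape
(7, 3)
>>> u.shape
(29,)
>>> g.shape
(7, 7)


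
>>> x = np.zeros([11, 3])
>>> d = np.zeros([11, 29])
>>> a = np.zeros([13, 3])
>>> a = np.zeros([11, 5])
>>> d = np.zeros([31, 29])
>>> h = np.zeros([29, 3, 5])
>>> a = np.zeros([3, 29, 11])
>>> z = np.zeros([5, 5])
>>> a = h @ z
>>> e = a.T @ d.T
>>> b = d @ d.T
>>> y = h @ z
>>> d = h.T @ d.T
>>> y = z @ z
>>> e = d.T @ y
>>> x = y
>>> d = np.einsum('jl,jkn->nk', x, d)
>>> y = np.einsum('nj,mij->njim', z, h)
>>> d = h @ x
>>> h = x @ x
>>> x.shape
(5, 5)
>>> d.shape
(29, 3, 5)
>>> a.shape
(29, 3, 5)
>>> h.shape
(5, 5)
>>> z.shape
(5, 5)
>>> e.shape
(31, 3, 5)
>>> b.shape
(31, 31)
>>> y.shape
(5, 5, 3, 29)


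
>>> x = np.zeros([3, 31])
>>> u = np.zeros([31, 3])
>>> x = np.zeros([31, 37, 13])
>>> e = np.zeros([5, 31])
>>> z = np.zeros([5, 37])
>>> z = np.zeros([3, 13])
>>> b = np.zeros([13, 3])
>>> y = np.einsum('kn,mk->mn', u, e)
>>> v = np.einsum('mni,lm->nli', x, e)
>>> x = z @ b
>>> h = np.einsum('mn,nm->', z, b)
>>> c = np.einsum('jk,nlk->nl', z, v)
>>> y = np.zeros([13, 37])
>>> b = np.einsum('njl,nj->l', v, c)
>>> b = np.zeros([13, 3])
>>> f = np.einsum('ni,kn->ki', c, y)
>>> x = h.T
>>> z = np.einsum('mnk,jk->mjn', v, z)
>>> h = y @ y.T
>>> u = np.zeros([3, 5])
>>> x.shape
()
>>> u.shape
(3, 5)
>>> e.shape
(5, 31)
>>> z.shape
(37, 3, 5)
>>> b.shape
(13, 3)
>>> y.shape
(13, 37)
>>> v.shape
(37, 5, 13)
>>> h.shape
(13, 13)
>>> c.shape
(37, 5)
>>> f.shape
(13, 5)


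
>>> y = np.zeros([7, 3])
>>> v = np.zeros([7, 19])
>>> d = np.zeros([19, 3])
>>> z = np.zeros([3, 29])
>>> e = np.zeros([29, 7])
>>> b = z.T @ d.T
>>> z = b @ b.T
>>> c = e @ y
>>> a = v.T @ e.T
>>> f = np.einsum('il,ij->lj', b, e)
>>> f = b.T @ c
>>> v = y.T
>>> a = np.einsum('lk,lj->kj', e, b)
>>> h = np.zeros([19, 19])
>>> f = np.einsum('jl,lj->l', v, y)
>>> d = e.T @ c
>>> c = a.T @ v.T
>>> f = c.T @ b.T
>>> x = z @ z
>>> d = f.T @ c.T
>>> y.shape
(7, 3)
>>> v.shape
(3, 7)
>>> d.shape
(29, 19)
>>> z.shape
(29, 29)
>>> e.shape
(29, 7)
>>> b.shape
(29, 19)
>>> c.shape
(19, 3)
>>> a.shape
(7, 19)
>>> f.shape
(3, 29)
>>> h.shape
(19, 19)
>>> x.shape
(29, 29)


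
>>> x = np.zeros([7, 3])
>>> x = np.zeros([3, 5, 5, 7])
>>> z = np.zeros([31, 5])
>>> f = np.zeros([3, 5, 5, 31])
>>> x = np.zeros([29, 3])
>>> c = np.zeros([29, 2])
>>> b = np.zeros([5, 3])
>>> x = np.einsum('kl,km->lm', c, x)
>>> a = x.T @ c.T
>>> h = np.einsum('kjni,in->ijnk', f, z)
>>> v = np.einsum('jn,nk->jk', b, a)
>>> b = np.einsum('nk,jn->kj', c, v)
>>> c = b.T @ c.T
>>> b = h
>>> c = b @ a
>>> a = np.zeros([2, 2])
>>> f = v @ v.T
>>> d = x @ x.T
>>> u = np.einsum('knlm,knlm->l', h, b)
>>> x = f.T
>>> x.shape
(5, 5)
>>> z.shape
(31, 5)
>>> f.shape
(5, 5)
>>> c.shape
(31, 5, 5, 29)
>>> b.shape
(31, 5, 5, 3)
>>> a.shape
(2, 2)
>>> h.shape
(31, 5, 5, 3)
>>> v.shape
(5, 29)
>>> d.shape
(2, 2)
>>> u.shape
(5,)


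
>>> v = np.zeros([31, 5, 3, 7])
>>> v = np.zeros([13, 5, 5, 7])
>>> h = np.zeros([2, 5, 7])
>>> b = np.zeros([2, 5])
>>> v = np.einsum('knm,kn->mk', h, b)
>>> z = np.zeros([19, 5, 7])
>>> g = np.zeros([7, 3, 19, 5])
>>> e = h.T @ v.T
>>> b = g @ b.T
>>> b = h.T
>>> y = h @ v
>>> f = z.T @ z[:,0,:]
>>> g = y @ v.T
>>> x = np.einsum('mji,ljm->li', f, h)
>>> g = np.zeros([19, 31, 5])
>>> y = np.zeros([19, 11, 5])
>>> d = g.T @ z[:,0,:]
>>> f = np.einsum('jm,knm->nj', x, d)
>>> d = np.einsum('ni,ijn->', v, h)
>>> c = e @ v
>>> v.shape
(7, 2)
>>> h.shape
(2, 5, 7)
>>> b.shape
(7, 5, 2)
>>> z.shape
(19, 5, 7)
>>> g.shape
(19, 31, 5)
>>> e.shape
(7, 5, 7)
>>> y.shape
(19, 11, 5)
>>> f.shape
(31, 2)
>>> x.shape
(2, 7)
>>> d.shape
()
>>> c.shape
(7, 5, 2)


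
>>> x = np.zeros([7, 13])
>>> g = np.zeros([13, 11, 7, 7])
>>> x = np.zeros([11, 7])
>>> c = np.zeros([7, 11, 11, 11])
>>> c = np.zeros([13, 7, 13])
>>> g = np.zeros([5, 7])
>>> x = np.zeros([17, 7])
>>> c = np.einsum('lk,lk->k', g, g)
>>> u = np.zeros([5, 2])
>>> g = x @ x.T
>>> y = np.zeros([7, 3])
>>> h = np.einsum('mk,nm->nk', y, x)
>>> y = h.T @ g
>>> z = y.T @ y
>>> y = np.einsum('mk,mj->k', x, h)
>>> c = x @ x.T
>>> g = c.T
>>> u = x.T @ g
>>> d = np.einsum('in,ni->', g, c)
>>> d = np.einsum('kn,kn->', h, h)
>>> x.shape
(17, 7)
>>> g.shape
(17, 17)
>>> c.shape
(17, 17)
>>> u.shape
(7, 17)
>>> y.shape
(7,)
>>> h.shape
(17, 3)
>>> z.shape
(17, 17)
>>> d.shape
()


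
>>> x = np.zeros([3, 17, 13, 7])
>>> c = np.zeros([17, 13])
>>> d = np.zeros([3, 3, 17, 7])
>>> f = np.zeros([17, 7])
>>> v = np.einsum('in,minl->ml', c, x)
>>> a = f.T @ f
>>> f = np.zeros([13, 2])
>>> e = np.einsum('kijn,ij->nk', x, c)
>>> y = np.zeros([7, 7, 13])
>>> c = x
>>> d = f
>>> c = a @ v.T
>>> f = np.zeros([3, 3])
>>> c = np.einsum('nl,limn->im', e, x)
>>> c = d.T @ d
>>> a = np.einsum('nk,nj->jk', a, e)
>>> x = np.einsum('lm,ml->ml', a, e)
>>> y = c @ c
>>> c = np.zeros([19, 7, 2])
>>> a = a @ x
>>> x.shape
(7, 3)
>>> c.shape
(19, 7, 2)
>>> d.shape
(13, 2)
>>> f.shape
(3, 3)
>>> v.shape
(3, 7)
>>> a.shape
(3, 3)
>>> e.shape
(7, 3)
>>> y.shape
(2, 2)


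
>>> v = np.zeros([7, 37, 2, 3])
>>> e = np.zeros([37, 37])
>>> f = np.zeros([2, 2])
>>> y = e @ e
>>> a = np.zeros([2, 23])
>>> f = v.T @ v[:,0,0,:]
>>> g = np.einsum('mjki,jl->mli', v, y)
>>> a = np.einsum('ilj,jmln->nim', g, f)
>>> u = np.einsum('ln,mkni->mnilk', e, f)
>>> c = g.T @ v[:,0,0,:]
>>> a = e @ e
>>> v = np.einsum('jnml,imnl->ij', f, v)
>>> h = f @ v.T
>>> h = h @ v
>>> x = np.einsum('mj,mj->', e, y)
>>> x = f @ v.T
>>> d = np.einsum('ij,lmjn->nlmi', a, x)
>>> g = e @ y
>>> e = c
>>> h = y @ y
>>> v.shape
(7, 3)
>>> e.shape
(3, 37, 3)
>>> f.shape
(3, 2, 37, 3)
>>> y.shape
(37, 37)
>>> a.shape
(37, 37)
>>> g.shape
(37, 37)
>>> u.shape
(3, 37, 3, 37, 2)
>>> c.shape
(3, 37, 3)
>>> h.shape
(37, 37)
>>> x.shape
(3, 2, 37, 7)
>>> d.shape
(7, 3, 2, 37)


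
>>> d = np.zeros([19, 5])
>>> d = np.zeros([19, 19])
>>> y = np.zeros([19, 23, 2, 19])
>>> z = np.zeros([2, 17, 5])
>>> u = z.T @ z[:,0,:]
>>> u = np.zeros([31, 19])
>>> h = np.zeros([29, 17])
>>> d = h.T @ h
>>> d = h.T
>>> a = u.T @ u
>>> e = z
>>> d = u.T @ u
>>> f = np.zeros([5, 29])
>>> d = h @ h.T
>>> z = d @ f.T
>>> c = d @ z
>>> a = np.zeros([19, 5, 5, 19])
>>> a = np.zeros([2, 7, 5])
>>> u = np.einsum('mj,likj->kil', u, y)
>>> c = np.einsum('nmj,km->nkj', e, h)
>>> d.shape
(29, 29)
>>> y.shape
(19, 23, 2, 19)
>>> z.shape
(29, 5)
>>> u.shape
(2, 23, 19)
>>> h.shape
(29, 17)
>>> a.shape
(2, 7, 5)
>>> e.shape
(2, 17, 5)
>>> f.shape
(5, 29)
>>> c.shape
(2, 29, 5)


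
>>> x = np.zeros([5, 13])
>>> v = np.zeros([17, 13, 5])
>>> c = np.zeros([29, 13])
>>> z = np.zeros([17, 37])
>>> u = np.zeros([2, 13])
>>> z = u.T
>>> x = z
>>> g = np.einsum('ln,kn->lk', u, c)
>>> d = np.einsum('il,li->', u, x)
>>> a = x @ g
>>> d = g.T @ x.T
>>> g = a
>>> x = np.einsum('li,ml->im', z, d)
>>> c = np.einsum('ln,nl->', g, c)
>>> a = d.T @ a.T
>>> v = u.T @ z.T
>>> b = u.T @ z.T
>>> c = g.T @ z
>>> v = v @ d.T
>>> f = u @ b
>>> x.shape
(2, 29)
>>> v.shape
(13, 29)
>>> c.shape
(29, 2)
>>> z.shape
(13, 2)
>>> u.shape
(2, 13)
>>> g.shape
(13, 29)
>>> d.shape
(29, 13)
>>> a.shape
(13, 13)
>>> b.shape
(13, 13)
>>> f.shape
(2, 13)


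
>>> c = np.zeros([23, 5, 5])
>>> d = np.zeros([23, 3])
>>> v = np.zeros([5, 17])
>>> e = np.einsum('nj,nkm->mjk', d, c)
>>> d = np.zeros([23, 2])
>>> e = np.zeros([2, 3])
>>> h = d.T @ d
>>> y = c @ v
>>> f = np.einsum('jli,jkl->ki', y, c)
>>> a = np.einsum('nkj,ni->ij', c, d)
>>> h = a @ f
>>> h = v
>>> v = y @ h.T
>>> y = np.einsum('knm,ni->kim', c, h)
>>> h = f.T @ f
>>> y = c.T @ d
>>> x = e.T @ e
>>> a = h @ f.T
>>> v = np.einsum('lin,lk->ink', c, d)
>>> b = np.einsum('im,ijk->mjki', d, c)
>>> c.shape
(23, 5, 5)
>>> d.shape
(23, 2)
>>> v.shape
(5, 5, 2)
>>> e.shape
(2, 3)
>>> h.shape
(17, 17)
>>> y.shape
(5, 5, 2)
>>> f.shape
(5, 17)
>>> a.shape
(17, 5)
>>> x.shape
(3, 3)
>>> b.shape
(2, 5, 5, 23)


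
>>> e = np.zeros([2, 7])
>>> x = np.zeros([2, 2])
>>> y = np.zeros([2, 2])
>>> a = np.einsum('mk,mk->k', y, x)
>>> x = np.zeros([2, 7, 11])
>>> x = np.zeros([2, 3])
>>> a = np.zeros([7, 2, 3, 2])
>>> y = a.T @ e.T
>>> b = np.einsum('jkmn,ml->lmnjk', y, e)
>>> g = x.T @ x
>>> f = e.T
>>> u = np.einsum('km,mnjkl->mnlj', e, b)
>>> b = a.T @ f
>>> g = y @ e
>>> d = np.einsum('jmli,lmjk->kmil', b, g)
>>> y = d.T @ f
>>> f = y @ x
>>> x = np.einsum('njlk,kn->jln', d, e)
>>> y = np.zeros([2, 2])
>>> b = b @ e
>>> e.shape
(2, 7)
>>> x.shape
(3, 2, 7)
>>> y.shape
(2, 2)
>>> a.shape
(7, 2, 3, 2)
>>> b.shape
(2, 3, 2, 7)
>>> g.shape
(2, 3, 2, 7)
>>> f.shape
(2, 2, 3, 3)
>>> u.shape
(7, 2, 3, 2)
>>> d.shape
(7, 3, 2, 2)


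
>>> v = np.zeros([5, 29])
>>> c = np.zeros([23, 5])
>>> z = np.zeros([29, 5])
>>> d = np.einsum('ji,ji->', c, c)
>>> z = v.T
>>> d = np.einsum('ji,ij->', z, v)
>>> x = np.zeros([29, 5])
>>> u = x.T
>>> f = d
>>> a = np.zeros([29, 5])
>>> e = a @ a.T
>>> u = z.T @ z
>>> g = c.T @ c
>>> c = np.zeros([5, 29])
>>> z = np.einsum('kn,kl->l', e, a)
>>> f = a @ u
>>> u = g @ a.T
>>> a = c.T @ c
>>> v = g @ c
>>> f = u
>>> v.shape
(5, 29)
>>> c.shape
(5, 29)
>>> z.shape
(5,)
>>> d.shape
()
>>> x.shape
(29, 5)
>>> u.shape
(5, 29)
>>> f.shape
(5, 29)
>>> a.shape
(29, 29)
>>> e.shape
(29, 29)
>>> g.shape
(5, 5)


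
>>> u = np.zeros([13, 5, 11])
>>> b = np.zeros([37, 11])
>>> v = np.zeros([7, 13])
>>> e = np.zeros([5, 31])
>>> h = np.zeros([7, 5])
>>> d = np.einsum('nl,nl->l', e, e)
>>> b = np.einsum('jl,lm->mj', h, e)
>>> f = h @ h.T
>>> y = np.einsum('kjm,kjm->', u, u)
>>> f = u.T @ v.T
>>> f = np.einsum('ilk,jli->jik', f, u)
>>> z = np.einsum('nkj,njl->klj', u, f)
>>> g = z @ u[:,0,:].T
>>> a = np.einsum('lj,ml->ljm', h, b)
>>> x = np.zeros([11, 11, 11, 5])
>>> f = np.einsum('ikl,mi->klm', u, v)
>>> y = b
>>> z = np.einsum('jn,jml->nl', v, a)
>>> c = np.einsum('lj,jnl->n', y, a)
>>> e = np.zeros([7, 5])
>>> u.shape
(13, 5, 11)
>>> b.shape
(31, 7)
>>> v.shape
(7, 13)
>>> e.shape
(7, 5)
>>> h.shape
(7, 5)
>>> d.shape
(31,)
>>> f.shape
(5, 11, 7)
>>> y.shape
(31, 7)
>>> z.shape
(13, 31)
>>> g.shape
(5, 7, 13)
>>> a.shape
(7, 5, 31)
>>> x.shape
(11, 11, 11, 5)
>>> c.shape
(5,)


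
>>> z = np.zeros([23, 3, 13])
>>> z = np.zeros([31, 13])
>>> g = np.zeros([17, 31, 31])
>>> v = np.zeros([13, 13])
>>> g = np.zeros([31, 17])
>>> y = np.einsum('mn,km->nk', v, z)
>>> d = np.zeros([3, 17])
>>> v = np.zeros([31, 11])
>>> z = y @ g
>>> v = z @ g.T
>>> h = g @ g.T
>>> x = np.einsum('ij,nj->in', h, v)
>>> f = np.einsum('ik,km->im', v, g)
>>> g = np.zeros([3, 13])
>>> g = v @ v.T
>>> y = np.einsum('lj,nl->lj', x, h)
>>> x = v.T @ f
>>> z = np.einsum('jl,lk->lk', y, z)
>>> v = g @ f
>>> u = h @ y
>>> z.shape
(13, 17)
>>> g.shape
(13, 13)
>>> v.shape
(13, 17)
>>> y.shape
(31, 13)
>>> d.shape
(3, 17)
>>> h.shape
(31, 31)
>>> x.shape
(31, 17)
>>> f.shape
(13, 17)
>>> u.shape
(31, 13)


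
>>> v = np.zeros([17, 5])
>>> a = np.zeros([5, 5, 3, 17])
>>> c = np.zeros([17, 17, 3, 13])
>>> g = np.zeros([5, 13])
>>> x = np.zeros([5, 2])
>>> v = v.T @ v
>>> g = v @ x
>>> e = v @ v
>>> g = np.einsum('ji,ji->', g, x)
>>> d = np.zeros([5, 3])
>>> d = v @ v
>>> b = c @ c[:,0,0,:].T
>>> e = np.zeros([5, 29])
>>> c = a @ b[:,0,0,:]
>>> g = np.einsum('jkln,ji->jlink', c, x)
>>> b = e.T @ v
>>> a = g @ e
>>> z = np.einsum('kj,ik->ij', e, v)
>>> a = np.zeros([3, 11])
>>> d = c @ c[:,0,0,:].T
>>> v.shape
(5, 5)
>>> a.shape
(3, 11)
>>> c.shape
(5, 5, 3, 17)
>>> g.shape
(5, 3, 2, 17, 5)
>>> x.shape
(5, 2)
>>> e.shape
(5, 29)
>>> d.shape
(5, 5, 3, 5)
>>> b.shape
(29, 5)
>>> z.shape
(5, 29)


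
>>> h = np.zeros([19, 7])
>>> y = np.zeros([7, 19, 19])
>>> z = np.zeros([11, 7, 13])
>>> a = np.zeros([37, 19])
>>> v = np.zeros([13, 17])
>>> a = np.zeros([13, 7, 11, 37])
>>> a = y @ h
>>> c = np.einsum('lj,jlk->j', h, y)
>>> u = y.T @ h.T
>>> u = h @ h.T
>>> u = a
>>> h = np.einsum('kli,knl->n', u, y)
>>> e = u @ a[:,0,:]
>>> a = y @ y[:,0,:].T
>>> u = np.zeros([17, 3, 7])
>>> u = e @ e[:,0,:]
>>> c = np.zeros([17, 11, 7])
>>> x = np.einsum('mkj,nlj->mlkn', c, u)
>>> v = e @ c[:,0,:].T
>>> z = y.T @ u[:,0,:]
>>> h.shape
(19,)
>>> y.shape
(7, 19, 19)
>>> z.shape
(19, 19, 7)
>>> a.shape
(7, 19, 7)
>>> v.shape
(7, 19, 17)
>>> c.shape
(17, 11, 7)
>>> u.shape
(7, 19, 7)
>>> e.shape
(7, 19, 7)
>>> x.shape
(17, 19, 11, 7)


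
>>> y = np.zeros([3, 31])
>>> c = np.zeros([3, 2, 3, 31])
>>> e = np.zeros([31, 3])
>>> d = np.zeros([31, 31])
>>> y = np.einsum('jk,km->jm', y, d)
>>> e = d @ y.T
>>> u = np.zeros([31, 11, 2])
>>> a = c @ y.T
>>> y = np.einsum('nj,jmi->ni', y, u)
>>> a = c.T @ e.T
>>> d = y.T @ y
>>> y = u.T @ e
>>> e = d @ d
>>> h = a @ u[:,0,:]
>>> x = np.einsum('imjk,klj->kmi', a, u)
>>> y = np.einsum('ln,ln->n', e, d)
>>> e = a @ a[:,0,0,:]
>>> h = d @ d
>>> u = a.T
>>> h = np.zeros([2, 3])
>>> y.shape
(2,)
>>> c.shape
(3, 2, 3, 31)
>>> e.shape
(31, 3, 2, 31)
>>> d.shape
(2, 2)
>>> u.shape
(31, 2, 3, 31)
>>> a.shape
(31, 3, 2, 31)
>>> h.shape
(2, 3)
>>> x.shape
(31, 3, 31)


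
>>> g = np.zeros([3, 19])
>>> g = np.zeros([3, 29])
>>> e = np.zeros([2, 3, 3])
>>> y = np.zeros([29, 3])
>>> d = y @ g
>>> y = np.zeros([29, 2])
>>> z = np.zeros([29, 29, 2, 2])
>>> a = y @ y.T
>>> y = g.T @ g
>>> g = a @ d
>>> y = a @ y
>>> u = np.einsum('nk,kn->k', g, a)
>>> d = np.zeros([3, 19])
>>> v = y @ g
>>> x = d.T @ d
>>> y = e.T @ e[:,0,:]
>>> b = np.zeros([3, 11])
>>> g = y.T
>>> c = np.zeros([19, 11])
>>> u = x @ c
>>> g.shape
(3, 3, 3)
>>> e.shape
(2, 3, 3)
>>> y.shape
(3, 3, 3)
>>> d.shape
(3, 19)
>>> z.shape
(29, 29, 2, 2)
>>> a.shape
(29, 29)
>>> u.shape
(19, 11)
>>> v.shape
(29, 29)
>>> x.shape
(19, 19)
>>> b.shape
(3, 11)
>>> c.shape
(19, 11)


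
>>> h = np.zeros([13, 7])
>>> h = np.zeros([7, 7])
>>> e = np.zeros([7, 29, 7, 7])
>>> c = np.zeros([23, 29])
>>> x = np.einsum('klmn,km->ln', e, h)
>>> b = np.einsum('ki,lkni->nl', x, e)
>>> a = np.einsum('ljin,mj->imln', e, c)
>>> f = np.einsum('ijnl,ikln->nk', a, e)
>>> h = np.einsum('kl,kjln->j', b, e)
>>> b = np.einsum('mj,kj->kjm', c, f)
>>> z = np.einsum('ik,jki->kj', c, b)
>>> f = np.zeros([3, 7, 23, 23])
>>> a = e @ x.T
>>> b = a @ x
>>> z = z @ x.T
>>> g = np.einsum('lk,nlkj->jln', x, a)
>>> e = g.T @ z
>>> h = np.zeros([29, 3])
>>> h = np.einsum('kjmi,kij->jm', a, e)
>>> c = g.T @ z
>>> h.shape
(29, 7)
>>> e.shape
(7, 29, 29)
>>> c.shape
(7, 29, 29)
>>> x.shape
(29, 7)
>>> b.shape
(7, 29, 7, 7)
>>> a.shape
(7, 29, 7, 29)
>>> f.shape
(3, 7, 23, 23)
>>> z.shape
(29, 29)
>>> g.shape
(29, 29, 7)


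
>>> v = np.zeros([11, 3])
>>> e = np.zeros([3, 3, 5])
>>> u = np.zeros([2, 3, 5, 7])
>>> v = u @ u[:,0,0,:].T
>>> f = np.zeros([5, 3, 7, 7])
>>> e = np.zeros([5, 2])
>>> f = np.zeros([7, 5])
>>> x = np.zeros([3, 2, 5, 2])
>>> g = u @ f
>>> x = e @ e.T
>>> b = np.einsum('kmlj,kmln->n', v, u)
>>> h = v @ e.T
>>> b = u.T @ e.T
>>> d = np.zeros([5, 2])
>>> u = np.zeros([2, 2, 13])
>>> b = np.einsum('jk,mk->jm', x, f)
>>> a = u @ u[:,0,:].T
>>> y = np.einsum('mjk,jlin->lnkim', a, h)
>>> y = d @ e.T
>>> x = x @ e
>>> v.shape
(2, 3, 5, 2)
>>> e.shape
(5, 2)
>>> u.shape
(2, 2, 13)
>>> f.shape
(7, 5)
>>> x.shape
(5, 2)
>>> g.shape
(2, 3, 5, 5)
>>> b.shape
(5, 7)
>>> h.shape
(2, 3, 5, 5)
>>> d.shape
(5, 2)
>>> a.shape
(2, 2, 2)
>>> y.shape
(5, 5)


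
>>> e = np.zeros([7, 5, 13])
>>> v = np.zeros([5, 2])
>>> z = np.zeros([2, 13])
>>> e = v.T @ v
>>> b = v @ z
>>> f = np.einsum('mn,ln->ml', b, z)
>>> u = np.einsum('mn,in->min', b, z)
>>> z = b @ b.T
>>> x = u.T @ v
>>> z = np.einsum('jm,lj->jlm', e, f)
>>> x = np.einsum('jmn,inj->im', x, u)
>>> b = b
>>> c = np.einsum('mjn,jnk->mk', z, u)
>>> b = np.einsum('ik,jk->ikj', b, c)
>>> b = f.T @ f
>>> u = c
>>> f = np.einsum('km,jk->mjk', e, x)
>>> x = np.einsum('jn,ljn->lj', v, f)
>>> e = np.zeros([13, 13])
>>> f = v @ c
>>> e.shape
(13, 13)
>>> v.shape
(5, 2)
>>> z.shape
(2, 5, 2)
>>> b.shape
(2, 2)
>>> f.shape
(5, 13)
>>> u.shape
(2, 13)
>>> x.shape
(2, 5)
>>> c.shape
(2, 13)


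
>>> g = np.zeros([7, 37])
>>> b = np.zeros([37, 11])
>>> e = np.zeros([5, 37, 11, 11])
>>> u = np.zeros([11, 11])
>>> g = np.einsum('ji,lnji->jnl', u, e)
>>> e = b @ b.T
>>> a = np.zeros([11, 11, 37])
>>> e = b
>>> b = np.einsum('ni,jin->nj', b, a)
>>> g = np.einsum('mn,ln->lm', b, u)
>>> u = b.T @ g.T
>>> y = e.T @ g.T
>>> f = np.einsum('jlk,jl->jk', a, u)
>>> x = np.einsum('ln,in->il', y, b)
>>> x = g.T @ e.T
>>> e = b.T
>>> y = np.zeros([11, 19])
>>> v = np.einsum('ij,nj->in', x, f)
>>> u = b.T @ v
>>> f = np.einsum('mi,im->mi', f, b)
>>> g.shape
(11, 37)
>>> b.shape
(37, 11)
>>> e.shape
(11, 37)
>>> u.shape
(11, 11)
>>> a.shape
(11, 11, 37)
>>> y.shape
(11, 19)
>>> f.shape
(11, 37)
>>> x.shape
(37, 37)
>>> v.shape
(37, 11)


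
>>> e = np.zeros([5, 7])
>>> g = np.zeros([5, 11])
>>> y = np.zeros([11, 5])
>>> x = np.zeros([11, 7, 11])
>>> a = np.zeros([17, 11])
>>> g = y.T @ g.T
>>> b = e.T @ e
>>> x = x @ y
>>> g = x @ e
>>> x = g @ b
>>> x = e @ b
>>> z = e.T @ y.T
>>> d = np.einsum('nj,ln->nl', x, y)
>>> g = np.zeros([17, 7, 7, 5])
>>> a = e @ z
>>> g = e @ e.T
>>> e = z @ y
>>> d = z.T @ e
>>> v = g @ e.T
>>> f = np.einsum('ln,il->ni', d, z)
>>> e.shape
(7, 5)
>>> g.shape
(5, 5)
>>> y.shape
(11, 5)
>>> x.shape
(5, 7)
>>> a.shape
(5, 11)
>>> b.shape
(7, 7)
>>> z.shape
(7, 11)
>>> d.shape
(11, 5)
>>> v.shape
(5, 7)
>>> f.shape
(5, 7)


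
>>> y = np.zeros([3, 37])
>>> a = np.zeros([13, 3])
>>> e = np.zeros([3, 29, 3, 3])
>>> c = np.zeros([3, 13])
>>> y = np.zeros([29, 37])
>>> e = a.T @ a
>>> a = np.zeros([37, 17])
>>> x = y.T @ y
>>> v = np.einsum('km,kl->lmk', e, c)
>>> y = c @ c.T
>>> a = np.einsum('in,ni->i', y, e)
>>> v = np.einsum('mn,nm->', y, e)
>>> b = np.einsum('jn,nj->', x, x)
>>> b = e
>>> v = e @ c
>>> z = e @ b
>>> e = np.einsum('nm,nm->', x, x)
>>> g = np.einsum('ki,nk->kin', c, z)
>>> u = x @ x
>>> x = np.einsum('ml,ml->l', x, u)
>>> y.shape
(3, 3)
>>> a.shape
(3,)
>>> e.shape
()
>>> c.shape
(3, 13)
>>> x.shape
(37,)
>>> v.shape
(3, 13)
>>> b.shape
(3, 3)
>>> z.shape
(3, 3)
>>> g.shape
(3, 13, 3)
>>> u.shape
(37, 37)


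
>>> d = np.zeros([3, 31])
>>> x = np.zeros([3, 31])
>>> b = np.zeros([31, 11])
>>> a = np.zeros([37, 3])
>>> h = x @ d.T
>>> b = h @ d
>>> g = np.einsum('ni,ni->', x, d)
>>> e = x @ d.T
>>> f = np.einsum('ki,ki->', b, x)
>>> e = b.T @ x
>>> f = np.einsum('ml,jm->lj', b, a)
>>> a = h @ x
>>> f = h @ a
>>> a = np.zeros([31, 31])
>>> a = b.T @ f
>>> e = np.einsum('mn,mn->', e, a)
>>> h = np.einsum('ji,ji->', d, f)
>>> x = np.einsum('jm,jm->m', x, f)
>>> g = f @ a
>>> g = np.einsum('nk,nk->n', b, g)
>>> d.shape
(3, 31)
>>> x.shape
(31,)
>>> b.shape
(3, 31)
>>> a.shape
(31, 31)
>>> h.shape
()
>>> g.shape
(3,)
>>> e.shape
()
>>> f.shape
(3, 31)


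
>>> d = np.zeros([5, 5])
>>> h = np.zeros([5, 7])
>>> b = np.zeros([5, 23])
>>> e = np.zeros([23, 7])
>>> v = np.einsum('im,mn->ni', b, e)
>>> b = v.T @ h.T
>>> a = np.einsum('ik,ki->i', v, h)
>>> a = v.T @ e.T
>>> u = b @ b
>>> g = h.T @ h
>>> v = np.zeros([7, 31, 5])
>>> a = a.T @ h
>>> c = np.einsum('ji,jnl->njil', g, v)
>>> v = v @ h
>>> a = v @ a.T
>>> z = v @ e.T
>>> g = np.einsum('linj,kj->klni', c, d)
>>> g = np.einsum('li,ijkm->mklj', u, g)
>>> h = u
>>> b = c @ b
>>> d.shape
(5, 5)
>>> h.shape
(5, 5)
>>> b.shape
(31, 7, 7, 5)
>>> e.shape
(23, 7)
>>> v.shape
(7, 31, 7)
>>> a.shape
(7, 31, 23)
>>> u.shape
(5, 5)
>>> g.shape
(7, 7, 5, 31)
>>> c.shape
(31, 7, 7, 5)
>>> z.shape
(7, 31, 23)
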